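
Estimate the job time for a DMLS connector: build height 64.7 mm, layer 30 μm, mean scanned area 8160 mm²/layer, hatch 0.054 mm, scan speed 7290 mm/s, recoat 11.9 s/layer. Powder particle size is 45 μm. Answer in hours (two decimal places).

19.55 hours

Number of layers: 64.7 / 0.03 → 2157 (rounded up).
Per-layer scan distance = 8160 / 0.054, so 151111.1 mm.
Scan time per layer = 151111.1 / 7290 = 20.7285 s.
Per-layer time = 20.7285 + 11.9, so 32.6285 s.
Build time = 2157 × 32.6285 = 70379.6745 s = 19.55 hours.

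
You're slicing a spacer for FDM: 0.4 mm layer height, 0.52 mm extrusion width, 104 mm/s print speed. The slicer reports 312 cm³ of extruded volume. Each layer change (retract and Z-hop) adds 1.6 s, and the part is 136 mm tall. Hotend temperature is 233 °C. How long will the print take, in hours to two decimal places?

4.16 hours

Bead cross-section = 0.4 × 0.52 = 0.208 mm².
Total extruded path = 312000/0.208 = 1500000 mm.
Time extruding: 1500000 / 104 → 14423.1 s.
Layer count = ceil(136 / 0.4) = 340.
Layer-change overhead: 340 × 1.6 → 544 s.
Total = 14423.1 + 544 = 14967.1 s = 4.16 hours.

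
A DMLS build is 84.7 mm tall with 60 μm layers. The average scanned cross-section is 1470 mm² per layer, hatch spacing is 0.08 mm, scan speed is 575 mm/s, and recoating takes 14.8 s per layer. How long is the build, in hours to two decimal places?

18.34 hours

Layers = ⌈84.7/0.06⌉ = 1412.
Hatch length per layer = 1470 / 0.08, so 18375 mm.
Scan time per layer = 18375 / 575, so 31.9565 s.
Time per layer = 31.9565 + 14.8 = 46.7565 s.
1412 layers × 46.7565 s/layer = 66020.178 s, i.e. 18.34 hours.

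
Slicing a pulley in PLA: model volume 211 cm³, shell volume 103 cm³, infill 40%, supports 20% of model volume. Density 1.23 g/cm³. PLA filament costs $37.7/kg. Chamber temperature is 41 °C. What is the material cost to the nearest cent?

$8.74

Infill region: 211 − 103 → 108 cm³.
Infill deposited: 0.40 × 108 → 43.2 cm³.
Support: 0.20 × 211 → 42.2 cm³.
Total printed volume = 103 + 43.2 + 42.2 = 188.4 cm³.
Mass = 188.4 × 1.23 = 231.732 g.
At $37.7/kg: 231.732/1000 × 37.7 = $8.74.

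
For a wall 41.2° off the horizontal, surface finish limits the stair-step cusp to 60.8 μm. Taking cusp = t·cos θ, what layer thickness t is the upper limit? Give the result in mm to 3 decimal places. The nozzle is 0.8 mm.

0.081 mm

cos(41.2°) = 0.7524; t_max = 0.0608/0.7524 = 0.081 mm.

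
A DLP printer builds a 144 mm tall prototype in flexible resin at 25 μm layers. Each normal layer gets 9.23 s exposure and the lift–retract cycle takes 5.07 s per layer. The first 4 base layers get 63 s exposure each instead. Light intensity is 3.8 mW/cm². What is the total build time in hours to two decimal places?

22.94 hours

Layers = ⌈144/0.025⌉ = 5760.
Burn-in layers = 4 × (63 + 5.07) = 272.28 s.
Remaining layers: 5756 × (9.23 + 5.07) → 82310.8 s.
Sum: 272.28 + 82310.8 = 82583.08 s → 22.94 hours.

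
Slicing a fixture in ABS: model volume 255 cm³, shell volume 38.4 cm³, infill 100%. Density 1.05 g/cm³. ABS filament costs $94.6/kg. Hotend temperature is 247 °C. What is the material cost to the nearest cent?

Volume inside the shell = 255 − 38.4, so 216.6 cm³.
Infill volume = 1.00 × 216.6, so 216.6 cm³.
Deposited volume: 38.4 + 216.6 → 255 cm³.
Mass = 255 × 1.05 = 267.75 g.
At $94.6/kg: 267.75/1000 × 94.6 = $25.33.

$25.33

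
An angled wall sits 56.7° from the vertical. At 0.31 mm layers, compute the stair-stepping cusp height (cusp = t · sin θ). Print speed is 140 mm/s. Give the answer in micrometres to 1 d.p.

h_c = t·sin θ = 0.31 × 0.8358 = 0.259098 mm (259.1 μm).

259.1 μm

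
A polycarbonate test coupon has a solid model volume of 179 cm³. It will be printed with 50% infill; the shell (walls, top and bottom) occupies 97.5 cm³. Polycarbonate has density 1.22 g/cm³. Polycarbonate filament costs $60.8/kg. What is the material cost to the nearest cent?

$10.25

Interior volume = 179 − 97.5, so 81.5 cm³.
Infill volume: 0.50 × 81.5 → 40.75 cm³.
Total extruded: 97.5 + 40.75 → 138.25 cm³.
Mass = 138.25 × 1.22 = 168.665 g.
Cost = 168.665 g / 1000 × $60.8/kg = $10.25.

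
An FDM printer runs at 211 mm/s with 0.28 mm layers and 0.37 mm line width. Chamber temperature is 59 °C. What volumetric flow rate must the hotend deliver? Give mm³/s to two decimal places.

A = 0.28 × 0.37 = 0.1036 mm².
Volumetric flow = 211 × 0.1036 = 21.86 mm³/s.

21.86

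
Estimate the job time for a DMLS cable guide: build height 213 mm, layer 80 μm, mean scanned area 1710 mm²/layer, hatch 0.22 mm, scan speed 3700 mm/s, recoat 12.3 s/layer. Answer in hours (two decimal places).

10.65 hours

Layers = ⌈213/0.08⌉ = 2663.
Per-layer scan distance: 1710 / 0.22 → 7772.7 mm.
Laser time per layer = 7772.7 / 3700, so 2.1007 s.
Time per layer = 2.1007 + 12.3, so 14.4007 s.
Total: 2663 × 14.4007 s = 38349.0641 s → 10.65 hours.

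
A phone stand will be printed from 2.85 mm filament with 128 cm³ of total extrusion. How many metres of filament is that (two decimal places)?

Filament cross-section = π × (2.85/2)² = 6.3794 mm².
L = 128000 mm³ / 6.3794 mm² = 20064.58 mm, i.e. 20.06 m.

20.06 m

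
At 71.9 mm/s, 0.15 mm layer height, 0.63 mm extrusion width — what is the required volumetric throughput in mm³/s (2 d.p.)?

6.79

Extrusion cross-section = 0.15 × 0.63 = 0.0945 mm².
Volumetric flow = 71.9 × 0.0945 = 6.79 mm³/s.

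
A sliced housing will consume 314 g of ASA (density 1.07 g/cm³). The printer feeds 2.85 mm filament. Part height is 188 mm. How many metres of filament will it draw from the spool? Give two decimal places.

46.00 m

Volume = 314 g / 1.07 g·cm⁻³ = 293.4579 cm³ = 293457.9 mm³.
Cross-section of 2.85 mm filament: π·(2.85/2)² = 6.3794 mm².
Length = 293457.9 / 6.3794 = 46000.86 mm = 46.00 m.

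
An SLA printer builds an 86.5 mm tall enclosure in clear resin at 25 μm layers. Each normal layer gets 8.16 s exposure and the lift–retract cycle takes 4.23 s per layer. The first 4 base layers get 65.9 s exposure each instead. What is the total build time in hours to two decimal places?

11.97 hours

Layers = ⌈86.5/0.025⌉ = 3460.
Bottom layers: 4 × (65.9 + 4.23) → 280.52 s.
Normal layers: 3456 × (8.16 + 4.23) → 42819.84 s.
Sum: 280.52 + 42819.84 = 43100.36 s → 11.97 hours.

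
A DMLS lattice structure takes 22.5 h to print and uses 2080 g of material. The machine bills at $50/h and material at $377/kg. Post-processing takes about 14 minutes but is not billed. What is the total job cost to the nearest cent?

Time charge: 50 × 22.5 → $1125.00.
Material cost: 377 × 2080/1000 → $784.16.
Total = 1125.00 + 784.16 = $1909.16.

$1909.16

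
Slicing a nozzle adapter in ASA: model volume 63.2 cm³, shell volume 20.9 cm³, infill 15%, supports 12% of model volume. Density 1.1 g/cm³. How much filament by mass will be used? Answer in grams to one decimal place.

38.3 g

Volume inside the shell = 63.2 − 20.9 = 42.3 cm³.
Infill volume = 0.15 × 42.3, so 6.345 cm³.
Support = 0.12 × 63.2 = 7.584 cm³.
Total extruded = 20.9 + 6.345 + 7.584 = 34.829 cm³.
Mass = 34.829 × 1.1 = 38.3119 g.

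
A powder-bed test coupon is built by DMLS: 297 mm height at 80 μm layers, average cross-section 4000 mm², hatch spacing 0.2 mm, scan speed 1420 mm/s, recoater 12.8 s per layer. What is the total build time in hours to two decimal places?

27.73 hours

Number of layers: 297 / 0.08 → 3713 (rounded up).
Per-layer scan distance: 4000 / 0.2 → 20000 mm.
Laser time per layer = 20000 / 1420 = 14.0845 s.
Time per layer = 14.0845 + 12.8, so 26.8845 s.
3713 layers × 26.8845 s/layer = 99822.1485 s, i.e. 27.73 hours.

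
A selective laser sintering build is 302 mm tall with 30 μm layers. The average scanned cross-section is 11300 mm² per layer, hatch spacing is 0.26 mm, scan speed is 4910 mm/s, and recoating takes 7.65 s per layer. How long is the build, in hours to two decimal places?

Layer count = ceil(302 / 0.03) = 10067.
Per-layer scan distance = 11300 / 0.26 = 43461.5 mm.
Per-layer scan time = 43461.5 / 4910 = 8.8516 s.
Layer cycle = 8.8516 + 7.65, so 16.5016 s.
Build time = 10067 × 16.5016 = 166121.6072 s = 46.14 hours.

46.14 hours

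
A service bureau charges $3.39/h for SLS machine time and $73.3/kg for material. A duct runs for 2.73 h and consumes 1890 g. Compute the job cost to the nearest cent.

$147.79

Time charge: 3.39 × 2.73 → $9.2547.
Material cost = 73.3 × 1890/1000, so $138.537.
Total = 9.2547 + 138.537 = 147.7917 ≈ $147.79.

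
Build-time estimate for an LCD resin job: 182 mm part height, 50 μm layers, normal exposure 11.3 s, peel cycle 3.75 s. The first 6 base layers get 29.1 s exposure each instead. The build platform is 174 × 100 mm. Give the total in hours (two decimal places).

15.25 hours

Layer count = ceil(182 / 0.05) = 3640.
Bottom layers = 6 × (29.1 + 3.75) = 197.1 s.
Normal layers: 3634 × (11.3 + 3.75) → 54691.7 s.
Sum: 197.1 + 54691.7 = 54888.8 s → 15.25 hours.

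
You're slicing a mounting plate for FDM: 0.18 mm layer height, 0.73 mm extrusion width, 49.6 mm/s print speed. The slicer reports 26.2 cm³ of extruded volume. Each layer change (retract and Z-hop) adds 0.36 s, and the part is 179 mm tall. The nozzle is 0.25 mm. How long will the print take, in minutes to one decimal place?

Bead cross-section = 0.18 × 0.73, so 0.1314 mm².
Path length: 26200 mm³ / 0.1314 mm² → 199391.2 mm.
Print-move time: 199391.2 / 49.6 → 4020 s.
Number of layers: 179 / 0.18 → 995 (rounded up).
Non-print overhead = 995 × 0.36, so 358.2 s.
Total = 4020 + 358.2 = 4378.2 s = 73.0 minutes.

73.0 minutes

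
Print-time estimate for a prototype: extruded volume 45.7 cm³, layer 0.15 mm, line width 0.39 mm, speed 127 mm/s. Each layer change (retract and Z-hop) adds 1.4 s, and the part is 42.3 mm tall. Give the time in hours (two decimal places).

1.82 hours

Extrusion cross-section = 0.15 × 0.39 = 0.0585 mm².
Toolpath length = 45.7 cm³ / 0.0585 mm² = 45700 / 0.0585 = 781196.6 mm.
Time extruding = 781196.6 / 127 = 6151.2 s.
Layer count = ceil(42.3 / 0.15) = 282.
Layer-change overhead = 282 × 1.4, so 394.8 s.
Total = 6151.2 + 394.8 = 6546 s = 1.82 hours.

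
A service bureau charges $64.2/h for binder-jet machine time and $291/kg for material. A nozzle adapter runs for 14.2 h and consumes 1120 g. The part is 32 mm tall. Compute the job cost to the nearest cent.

Machine cost = 64.2 × 14.2 = $911.64.
Feedstock cost: 291 × 1120/1000 → $325.92.
Total = 911.64 + 325.92 = $1237.56.

$1237.56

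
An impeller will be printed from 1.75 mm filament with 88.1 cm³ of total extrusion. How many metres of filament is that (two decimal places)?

Filament cross-section = π × (1.75/2)² = 2.4053 mm².
Length = 88.1 cm³ / 2.4053 mm² = 88100 / 2.4053 = 36627.45 mm = 36.63 m.

36.63 m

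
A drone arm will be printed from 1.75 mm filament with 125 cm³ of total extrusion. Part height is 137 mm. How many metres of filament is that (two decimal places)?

A = π r² = π × 0.875² = 2.4053 mm².
L = 125000 mm³ / 2.4053 mm² = 51968.57 mm, i.e. 51.97 m.

51.97 m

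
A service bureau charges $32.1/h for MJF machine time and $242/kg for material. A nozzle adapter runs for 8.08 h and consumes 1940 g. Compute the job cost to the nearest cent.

Machine cost: 32.1 × 8.08 → $259.368.
Material charge = 242 × 1940/1000 = $469.48.
Job cost: 259.368 + 469.48 = 728.848 ≈ $728.85.

$728.85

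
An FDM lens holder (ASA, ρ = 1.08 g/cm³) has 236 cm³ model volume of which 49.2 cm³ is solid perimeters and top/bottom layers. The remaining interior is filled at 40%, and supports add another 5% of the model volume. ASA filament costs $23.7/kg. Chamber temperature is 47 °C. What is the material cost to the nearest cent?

$3.47

Interior volume = 236 − 49.2, so 186.8 cm³.
Deposited infill = 0.40 × 186.8, so 74.72 cm³.
Support: 0.05 × 236 → 11.8 cm³.
Deposited volume = 49.2 + 74.72 + 11.8 = 135.72 cm³.
Mass: 135.72 × 1.08 → 146.5776 g.
Cost = 146.5776 g / 1000 × $23.7/kg = $3.47.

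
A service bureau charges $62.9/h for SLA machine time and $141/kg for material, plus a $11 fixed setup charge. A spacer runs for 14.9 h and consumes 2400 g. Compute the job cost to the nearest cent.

Time charge = 62.9 × 14.9 = $937.21.
Material cost = 141 × 2400/1000, so $338.40.
Adding setup: 937.21 + 338.40 + 11 → $1286.61.

$1286.61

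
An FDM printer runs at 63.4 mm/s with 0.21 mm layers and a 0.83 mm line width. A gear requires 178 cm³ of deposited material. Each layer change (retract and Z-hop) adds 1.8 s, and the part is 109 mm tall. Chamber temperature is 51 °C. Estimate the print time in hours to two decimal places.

4.73 hours

Bead cross-section = 0.21 × 0.83, so 0.1743 mm².
Path length: 178000 mm³ / 0.1743 mm² → 1021227.8 mm.
Print-move time: 1021227.8 / 63.4 → 16107.7 s.
Number of layers: 109 / 0.21 → 520 (rounded up).
Z-hop total = 520 × 1.8, so 936 s.
Altogether 16107.7 + 936 = 17043.7 s, i.e. 4.73 hours.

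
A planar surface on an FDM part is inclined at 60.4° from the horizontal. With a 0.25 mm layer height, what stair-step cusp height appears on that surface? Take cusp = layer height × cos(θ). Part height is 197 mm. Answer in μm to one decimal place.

h_c = t·cos θ = 0.25 × 0.4939 = 0.123475 mm (123.5 μm).

123.5 μm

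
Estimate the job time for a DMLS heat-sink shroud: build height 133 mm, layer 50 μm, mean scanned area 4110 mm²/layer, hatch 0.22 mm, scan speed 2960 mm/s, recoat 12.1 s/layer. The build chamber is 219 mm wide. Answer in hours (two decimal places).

13.60 hours

Layer count = ceil(133 / 0.05) = 2660.
Hatch length per layer: 4110 / 0.22 → 18681.8 mm.
Laser time per layer = 18681.8 / 2960, so 6.3114 s.
Per-layer time: 6.3114 + 12.1 → 18.4114 s.
Total: 2660 × 18.4114 s = 48974.324 s → 13.60 hours.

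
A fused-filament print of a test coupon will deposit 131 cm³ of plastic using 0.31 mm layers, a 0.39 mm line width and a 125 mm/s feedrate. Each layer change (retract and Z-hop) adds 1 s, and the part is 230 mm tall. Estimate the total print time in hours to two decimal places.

2.61 hours

Line area = 0.31 × 0.39, so 0.1209 mm².
Toolpath length = 131 cm³ / 0.1209 mm² = 131000 / 0.1209 = 1083540.1 mm.
Print-move time = 1083540.1 / 125, so 8668.3 s.
Layers = ⌈230/0.31⌉ = 742.
Layer-change overhead = 742 × 1 = 742 s.
Altogether 8668.3 + 742 = 9410.3 s, i.e. 2.61 hours.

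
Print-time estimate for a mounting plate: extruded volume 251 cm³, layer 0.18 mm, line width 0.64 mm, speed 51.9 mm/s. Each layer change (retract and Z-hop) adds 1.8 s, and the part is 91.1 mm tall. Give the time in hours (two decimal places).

11.91 hours

Extrusion cross-section = 0.18 × 0.64, so 0.1152 mm².
Path length: 251000 mm³ / 0.1152 mm² → 2178819.4 mm.
Extrusion time: 2178819.4 / 51.9 → 41981.1 s.
Layers = ⌈91.1/0.18⌉ = 507.
Non-print overhead = 507 × 1.8, so 912.6 s.
Altogether 41981.1 + 912.6 = 42893.7 s, i.e. 11.91 hours.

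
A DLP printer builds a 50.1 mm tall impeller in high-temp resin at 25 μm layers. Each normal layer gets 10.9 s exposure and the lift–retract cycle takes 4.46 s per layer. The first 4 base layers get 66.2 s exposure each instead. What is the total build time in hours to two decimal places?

8.61 hours

Layer count = ceil(50.1 / 0.025) = 2004.
Base layers: 4 × (66.2 + 4.46) → 282.64 s.
Remaining layers = 2000 × (10.9 + 4.46), so 30720 s.
Total = 282.64 + 30720 = 31002.64 s = 8.61 hours.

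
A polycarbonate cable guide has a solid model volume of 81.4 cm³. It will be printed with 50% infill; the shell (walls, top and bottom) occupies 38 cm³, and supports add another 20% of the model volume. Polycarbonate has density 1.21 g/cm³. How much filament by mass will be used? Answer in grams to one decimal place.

Infill region: 81.4 − 38 → 43.4 cm³.
Infill volume = 0.50 × 43.4, so 21.7 cm³.
Support = 0.20 × 81.4, so 16.28 cm³.
Deposited volume = 38 + 21.7 + 16.28, so 75.98 cm³.
Mass = 75.98 × 1.21, so 91.9358 g.

91.9 g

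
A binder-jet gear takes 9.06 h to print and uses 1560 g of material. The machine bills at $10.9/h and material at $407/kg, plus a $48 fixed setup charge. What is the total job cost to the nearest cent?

Machine cost = 10.9 × 9.06 = $98.754.
Material charge = 407 × 1560/1000, so $634.92.
Adding setup: 98.754 + 634.92 + 48 → 781.674 ≈ $781.67.

$781.67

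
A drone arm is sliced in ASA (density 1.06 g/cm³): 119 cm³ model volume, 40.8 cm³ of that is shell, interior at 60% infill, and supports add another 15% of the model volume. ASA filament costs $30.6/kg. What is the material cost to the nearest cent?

Interior volume = 119 − 40.8, so 78.2 cm³.
Infill deposited = 0.60 × 78.2, so 46.92 cm³.
Support: 0.15 × 119 → 17.85 cm³.
Total printed volume = 40.8 + 46.92 + 17.85 = 105.57 cm³.
Mass = 105.57 × 1.06, so 111.9042 g.
Cost = 111.9042 g / 1000 × $30.6/kg = $3.42.

$3.42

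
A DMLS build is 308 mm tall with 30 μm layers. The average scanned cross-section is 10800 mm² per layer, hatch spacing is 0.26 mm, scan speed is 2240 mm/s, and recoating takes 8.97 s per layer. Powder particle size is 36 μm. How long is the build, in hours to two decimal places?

Number of layers: 308 / 0.03 → 10267 (rounded up).
Scan path per layer: 10800 / 0.26 → 41538.5 mm.
Scan time per layer: 41538.5 / 2240 → 18.544 s.
Time per layer = 18.544 + 8.97, so 27.514 s.
Total: 10267 × 27.514 s = 282486.238 s → 78.47 hours.

78.47 hours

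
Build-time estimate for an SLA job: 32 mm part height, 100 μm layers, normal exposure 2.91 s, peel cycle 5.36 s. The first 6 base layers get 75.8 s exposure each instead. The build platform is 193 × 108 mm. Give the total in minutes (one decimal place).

Layers = ⌈32/0.1⌉ = 320.
Burn-in layers: 6 × (75.8 + 5.36) → 486.96 s.
Normal layers = 314 × (2.91 + 5.36) = 2596.78 s.
Total = 486.96 + 2596.78 = 3083.74 s = 51.4 minutes.

51.4 minutes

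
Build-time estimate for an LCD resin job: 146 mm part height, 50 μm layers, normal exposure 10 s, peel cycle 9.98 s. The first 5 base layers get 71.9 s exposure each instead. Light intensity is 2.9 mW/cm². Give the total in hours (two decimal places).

Layers = ⌈146/0.05⌉ = 2920.
Bottom layers: 5 × (71.9 + 9.98) → 409.4 s.
Normal layers = 2915 × (10 + 9.98) = 58241.7 s.
Total = 409.4 + 58241.7 = 58651.1 s = 16.29 hours.

16.29 hours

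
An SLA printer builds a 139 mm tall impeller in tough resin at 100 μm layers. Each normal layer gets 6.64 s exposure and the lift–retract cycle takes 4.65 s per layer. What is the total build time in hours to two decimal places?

Layer count = ceil(139 / 0.1) = 1390.
Each layer takes = 6.64 + 4.65 = 11.29 s.
Build time: 1390 × 11.29 s = 15693.1 s, i.e. 4.36 hours.

4.36 hours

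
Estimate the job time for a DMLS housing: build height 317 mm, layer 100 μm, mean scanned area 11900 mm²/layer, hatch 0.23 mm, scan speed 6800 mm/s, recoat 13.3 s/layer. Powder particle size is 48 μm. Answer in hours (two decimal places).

Layers = ⌈317/0.1⌉ = 3170.
Per-layer scan distance = 11900 / 0.23, so 51739.1 mm.
Laser time per layer: 51739.1 / 6800 → 7.6087 s.
Time per layer = 7.6087 + 13.3, so 20.9087 s.
Build time = 3170 × 20.9087 = 66280.579 s = 18.41 hours.

18.41 hours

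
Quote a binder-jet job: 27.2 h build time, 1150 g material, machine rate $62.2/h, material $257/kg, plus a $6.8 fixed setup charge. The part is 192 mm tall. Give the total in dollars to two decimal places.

Machine cost = 62.2 × 27.2 = $1691.84.
Feedstock cost: 257 × 1150/1000 → $295.55.
Total = 1691.84 + 295.55 + 6.8 = $1994.19.

$1994.19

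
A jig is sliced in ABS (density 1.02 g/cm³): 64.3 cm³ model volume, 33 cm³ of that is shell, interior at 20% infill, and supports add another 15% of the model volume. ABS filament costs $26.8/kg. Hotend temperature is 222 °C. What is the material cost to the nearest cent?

$1.34

Volume inside the shell: 64.3 − 33 → 31.3 cm³.
Infill deposited = 0.20 × 31.3, so 6.26 cm³.
Support = 0.15 × 64.3, so 9.645 cm³.
Total extruded = 33 + 6.26 + 9.645, so 48.905 cm³.
Mass: 48.905 × 1.02 → 49.8831 g.
Cost = 49.8831 g / 1000 × $26.8/kg = $1.34.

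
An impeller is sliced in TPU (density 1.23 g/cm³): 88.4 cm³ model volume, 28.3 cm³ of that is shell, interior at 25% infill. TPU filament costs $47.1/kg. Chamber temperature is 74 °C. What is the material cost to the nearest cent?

$2.51

Volume inside the shell = 88.4 − 28.3, so 60.1 cm³.
Deposited infill: 0.25 × 60.1 → 15.025 cm³.
Total printed volume = 28.3 + 15.025, so 43.325 cm³.
Mass = 43.325 × 1.23 = 53.28975 g.
At $47.1/kg: 53.28975/1000 × 47.1 = $2.51.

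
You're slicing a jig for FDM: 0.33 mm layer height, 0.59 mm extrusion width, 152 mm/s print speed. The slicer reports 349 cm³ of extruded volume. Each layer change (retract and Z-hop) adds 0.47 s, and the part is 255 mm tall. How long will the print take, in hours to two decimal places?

Extrusion cross-section = 0.33 × 0.59 = 0.1947 mm².
Path length: 349000 mm³ / 0.1947 mm² → 1792501.3 mm.
Extrusion time: 1792501.3 / 152 → 11792.8 s.
Number of layers: 255 / 0.33 → 773 (rounded up).
Non-print overhead: 773 × 0.47 → 363.31 s.
Total = 11792.8 + 363.31 = 12156.11 s = 3.38 hours.

3.38 hours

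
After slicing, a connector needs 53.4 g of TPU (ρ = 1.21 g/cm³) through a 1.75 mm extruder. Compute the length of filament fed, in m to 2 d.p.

Volume = 53.4 g / 1.21 g·cm⁻³ = 44.1322 cm³ = 44132.2 mm³.
A = π r² = π × 0.875² = 2.4053 mm².
Length = 44132.2 / 2.4053 = 18347.9 mm = 18.35 m.

18.35 m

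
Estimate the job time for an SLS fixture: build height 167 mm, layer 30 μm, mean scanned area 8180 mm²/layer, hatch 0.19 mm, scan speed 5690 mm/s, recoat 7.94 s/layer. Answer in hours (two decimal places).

23.98 hours

Layer count = ceil(167 / 0.03) = 5567.
Hatch length per layer = 8180 / 0.19, so 43052.6 mm.
Scan time per layer = 43052.6 / 5690 = 7.5664 s.
Layer cycle = 7.5664 + 7.94, so 15.5064 s.
Total: 5567 × 15.5064 s = 86324.1288 s → 23.98 hours.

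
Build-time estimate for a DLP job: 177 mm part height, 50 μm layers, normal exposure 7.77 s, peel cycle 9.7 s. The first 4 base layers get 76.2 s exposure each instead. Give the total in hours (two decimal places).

17.25 hours

Layers = ⌈177/0.05⌉ = 3540.
Bottom layers: 4 × (76.2 + 9.7) → 343.6 s.
Regular layers = 3536 × (7.77 + 9.7) = 61773.92 s.
Total = 343.6 + 61773.92 = 62117.52 s = 17.25 hours.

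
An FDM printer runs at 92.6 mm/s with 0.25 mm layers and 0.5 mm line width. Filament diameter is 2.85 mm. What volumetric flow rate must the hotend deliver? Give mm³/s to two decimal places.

11.58

Extrusion cross-section: 0.25 × 0.5 → 0.125 mm².
Volumetric flow = 92.6 × 0.125 = 11.58 mm³/s.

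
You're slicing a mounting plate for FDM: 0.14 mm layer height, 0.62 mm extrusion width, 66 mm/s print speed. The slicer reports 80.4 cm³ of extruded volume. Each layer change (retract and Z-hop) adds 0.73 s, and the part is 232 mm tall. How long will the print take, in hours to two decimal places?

4.23 hours

Line area: 0.14 × 0.62 → 0.0868 mm².
Total extruded path = 80400/0.0868 = 926267.3 mm.
Print-move time = 926267.3 / 66, so 14034.4 s.
Layers = ⌈232/0.14⌉ = 1658.
Layer-change overhead = 1658 × 0.73, so 1210.34 s.
Total = 14034.4 + 1210.34 = 15244.74 s = 4.23 hours.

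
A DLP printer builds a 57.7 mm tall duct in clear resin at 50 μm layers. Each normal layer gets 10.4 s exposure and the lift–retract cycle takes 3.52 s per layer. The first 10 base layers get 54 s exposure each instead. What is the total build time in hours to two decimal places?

Layer count = ceil(57.7 / 0.05) = 1154.
Bottom layers = 10 × (54 + 3.52), so 575.2 s.
Regular layers: 1144 × (10.4 + 3.52) → 15924.48 s.
Sum: 575.2 + 15924.48 = 16499.68 s → 4.58 hours.

4.58 hours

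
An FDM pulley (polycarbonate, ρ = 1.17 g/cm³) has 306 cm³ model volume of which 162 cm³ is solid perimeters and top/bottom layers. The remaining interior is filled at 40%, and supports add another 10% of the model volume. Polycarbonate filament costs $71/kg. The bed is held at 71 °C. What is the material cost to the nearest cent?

Infill region = 306 − 162, so 144 cm³.
Infill volume = 0.40 × 144, so 57.6 cm³.
Support = 0.10 × 306, so 30.6 cm³.
Total printed volume = 162 + 57.6 + 30.6 = 250.2 cm³.
Mass = 250.2 × 1.17, so 292.734 g.
At $71/kg: 292.734/1000 × 71 = $20.78.

$20.78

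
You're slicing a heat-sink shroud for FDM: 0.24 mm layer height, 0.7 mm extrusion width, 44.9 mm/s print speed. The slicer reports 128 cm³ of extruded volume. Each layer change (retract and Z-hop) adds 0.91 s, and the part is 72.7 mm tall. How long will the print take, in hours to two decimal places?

Bead cross-section: 0.24 × 0.7 → 0.168 mm².
Toolpath length = 128 cm³ / 0.168 mm² = 128000 / 0.168 = 761904.8 mm.
Time extruding = 761904.8 / 44.9, so 16968.9 s.
Layers = ⌈72.7/0.24⌉ = 303.
Z-hop total = 303 × 0.91 = 275.73 s.
Total = 16968.9 + 275.73 = 17244.63 s = 4.79 hours.

4.79 hours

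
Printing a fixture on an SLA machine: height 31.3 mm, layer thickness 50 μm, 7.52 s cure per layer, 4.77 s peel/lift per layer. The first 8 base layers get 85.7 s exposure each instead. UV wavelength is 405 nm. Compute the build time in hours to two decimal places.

2.31 hours

Layer count = ceil(31.3 / 0.05) = 626.
Bottom layers: 8 × (85.7 + 4.77) → 723.76 s.
Normal layers = 618 × (7.52 + 4.77) = 7595.22 s.
Sum: 723.76 + 7595.22 = 8318.98 s → 2.31 hours.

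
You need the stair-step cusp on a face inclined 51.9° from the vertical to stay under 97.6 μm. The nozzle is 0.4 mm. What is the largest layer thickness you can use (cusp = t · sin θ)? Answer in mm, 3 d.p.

0.124 mm

Layer height = cusp / sin(51.9°) = 0.0976 / 0.7869 = 0.124 mm.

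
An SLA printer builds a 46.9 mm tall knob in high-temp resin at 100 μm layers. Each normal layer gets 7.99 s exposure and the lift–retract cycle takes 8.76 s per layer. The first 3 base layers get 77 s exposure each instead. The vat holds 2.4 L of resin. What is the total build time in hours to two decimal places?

Layer count = ceil(46.9 / 0.1) = 469.
Base layers = 3 × (77 + 8.76) = 257.28 s.
Normal layers: 466 × (7.99 + 8.76) → 7805.5 s.
Total = 257.28 + 7805.5 = 8062.78 s = 2.24 hours.

2.24 hours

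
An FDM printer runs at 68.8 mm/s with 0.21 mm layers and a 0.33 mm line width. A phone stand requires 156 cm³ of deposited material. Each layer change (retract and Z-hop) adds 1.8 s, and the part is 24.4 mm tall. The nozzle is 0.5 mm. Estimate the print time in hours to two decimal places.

Line area = 0.21 × 0.33 = 0.0693 mm².
Total extruded path = 156000/0.0693 = 2251082.3 mm.
Time extruding = 2251082.3 / 68.8, so 32719.2 s.
Number of layers: 24.4 / 0.21 → 117 (rounded up).
Z-hop total = 117 × 1.8, so 210.6 s.
Altogether 32719.2 + 210.6 = 32929.8 s, i.e. 9.15 hours.

9.15 hours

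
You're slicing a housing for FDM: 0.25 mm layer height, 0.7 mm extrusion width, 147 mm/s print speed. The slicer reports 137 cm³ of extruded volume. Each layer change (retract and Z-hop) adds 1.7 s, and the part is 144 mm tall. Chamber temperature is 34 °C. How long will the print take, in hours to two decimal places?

Bead cross-section = 0.25 × 0.7, so 0.175 mm².
Toolpath length = 137 cm³ / 0.175 mm² = 137000 / 0.175 = 782857.1 mm.
Print-move time = 782857.1 / 147, so 5325.6 s.
Layer count = ceil(144 / 0.25) = 576.
Layer-change overhead = 576 × 1.7, so 979.2 s.
Altogether 5325.6 + 979.2 = 6304.8 s, i.e. 1.75 hours.

1.75 hours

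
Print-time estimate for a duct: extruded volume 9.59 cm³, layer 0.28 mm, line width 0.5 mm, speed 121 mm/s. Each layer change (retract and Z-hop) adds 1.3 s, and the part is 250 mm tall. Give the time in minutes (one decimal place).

28.8 minutes

Bead cross-section = 0.28 × 0.5, so 0.14 mm².
Total extruded path = 9590/0.14 = 68500 mm.
Time extruding = 68500 / 121, so 566.1 s.
Number of layers: 250 / 0.28 → 893 (rounded up).
Non-print overhead = 893 × 1.3 = 1160.9 s.
Altogether 566.1 + 1160.9 = 1727 s, i.e. 28.8 minutes.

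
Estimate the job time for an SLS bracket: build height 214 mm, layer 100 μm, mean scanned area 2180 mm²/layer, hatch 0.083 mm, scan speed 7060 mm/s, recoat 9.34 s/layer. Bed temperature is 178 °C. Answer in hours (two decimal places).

Layer count = ceil(214 / 0.1) = 2140.
Scan path per layer = 2180 / 0.083 = 26265.1 mm.
Laser time per layer = 26265.1 / 7060 = 3.7203 s.
Time per layer: 3.7203 + 9.34 → 13.0603 s.
Total: 2140 × 13.0603 s = 27949.042 s → 7.76 hours.

7.76 hours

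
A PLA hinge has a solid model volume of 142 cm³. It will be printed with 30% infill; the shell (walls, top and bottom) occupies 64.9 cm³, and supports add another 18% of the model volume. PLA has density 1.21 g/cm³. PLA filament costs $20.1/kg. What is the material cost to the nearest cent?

Interior volume = 142 − 64.9, so 77.1 cm³.
Infill deposited = 0.30 × 77.1, so 23.13 cm³.
Support: 0.18 × 142 → 25.56 cm³.
Deposited volume = 64.9 + 23.13 + 25.56 = 113.59 cm³.
Mass = 113.59 × 1.21 = 137.4439 g.
At $20.1/kg: 137.4439/1000 × 20.1 = $2.76.

$2.76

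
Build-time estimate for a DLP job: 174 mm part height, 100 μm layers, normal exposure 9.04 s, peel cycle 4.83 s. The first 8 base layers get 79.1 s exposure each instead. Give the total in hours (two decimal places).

6.86 hours

Number of layers: 174 / 0.1 → 1740 (rounded up).
Base layers = 8 × (79.1 + 4.83) = 671.44 s.
Remaining layers = 1732 × (9.04 + 4.83) = 24022.84 s.
Total = 671.44 + 24022.84 = 24694.28 s = 6.86 hours.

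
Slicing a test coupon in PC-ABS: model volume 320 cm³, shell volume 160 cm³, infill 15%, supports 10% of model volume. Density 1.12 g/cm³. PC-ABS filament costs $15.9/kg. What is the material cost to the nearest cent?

Volume inside the shell = 320 − 160, so 160 cm³.
Infill deposited = 0.15 × 160, so 24 cm³.
Support: 0.10 × 320 → 32 cm³.
Total extruded: 160 + 24 + 32 → 216 cm³.
Mass: 216 × 1.12 → 241.92 g.
At $15.9/kg: 241.92/1000 × 15.9 = $3.85.

$3.85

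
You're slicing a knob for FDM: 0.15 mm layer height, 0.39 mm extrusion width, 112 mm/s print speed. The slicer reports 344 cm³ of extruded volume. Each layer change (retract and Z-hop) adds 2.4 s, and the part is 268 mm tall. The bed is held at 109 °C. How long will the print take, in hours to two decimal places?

15.78 hours

Line area = 0.15 × 0.39, so 0.0585 mm².
Total extruded path = 344000/0.0585 = 5880341.9 mm.
Extrusion time = 5880341.9 / 112, so 52503.1 s.
Number of layers: 268 / 0.15 → 1787 (rounded up).
Layer-change overhead = 1787 × 2.4, so 4288.8 s.
Total = 52503.1 + 4288.8 = 56791.9 s = 15.78 hours.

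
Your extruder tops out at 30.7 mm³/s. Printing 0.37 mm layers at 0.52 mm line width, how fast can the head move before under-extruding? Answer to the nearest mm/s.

160 mm/s

Bead cross-section = 0.37 × 0.52 = 0.1924 mm².
Max speed = 30.7 / 0.1924 = 159.56 ≈ 160 mm/s.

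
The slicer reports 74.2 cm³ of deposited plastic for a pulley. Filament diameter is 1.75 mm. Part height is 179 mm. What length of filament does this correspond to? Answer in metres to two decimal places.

30.85 m

Filament cross-section = π × (1.75/2)² = 2.4053 mm².
L = 74200 mm³ / 2.4053 mm² = 30848.54 mm, i.e. 30.85 m.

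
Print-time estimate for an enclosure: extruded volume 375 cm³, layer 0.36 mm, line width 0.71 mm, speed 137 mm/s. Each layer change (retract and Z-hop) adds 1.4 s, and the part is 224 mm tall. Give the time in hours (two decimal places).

3.22 hours

Line area = 0.36 × 0.71 = 0.2556 mm².
Total extruded path = 375000/0.2556 = 1467136.2 mm.
Extrusion time = 1467136.2 / 137 = 10709 s.
Number of layers: 224 / 0.36 → 623 (rounded up).
Layer-change overhead: 623 × 1.4 → 872.2 s.
Altogether 10709 + 872.2 = 11581.2 s, i.e. 3.22 hours.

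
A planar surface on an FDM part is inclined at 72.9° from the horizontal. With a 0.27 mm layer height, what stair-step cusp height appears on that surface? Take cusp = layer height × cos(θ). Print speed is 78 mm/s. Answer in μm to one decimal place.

h_c = t·cos θ = 0.27 × 0.2940 = 0.07938 mm (79.4 μm).

79.4 μm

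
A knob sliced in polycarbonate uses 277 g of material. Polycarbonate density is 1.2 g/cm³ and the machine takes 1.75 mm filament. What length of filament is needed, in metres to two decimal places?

Extruded volume: 277/1.2 = 230.8333 cm³ (230833.3 mm³).
Cross-section of 1.75 mm filament: π·(1.75/2)² = 2.4053 mm².
L = V/A = 230833.3/2.4053 = 95968.61 mm → 95.97 m.

95.97 m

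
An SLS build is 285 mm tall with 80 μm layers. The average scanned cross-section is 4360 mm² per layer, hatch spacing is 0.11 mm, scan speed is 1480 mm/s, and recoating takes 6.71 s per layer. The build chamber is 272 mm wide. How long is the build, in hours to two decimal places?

33.15 hours

Number of layers: 285 / 0.08 → 3563 (rounded up).
Per-layer scan distance: 4360 / 0.11 → 39636.4 mm.
Per-layer scan time: 39636.4 / 1480 → 26.7814 s.
Per-layer time = 26.7814 + 6.71 = 33.4914 s.
Build time = 3563 × 33.4914 = 119329.8582 s = 33.15 hours.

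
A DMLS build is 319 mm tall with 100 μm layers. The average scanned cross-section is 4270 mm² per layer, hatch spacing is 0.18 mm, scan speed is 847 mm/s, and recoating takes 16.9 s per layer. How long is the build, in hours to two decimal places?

39.79 hours

Number of layers: 319 / 0.1 → 3190 (rounded up).
Hatch length per layer: 4270 / 0.18 → 23722.2 mm.
Scan time per layer: 23722.2 / 847 → 28.0073 s.
Layer cycle: 28.0073 + 16.9 → 44.9073 s.
Total: 3190 × 44.9073 s = 143254.287 s → 39.79 hours.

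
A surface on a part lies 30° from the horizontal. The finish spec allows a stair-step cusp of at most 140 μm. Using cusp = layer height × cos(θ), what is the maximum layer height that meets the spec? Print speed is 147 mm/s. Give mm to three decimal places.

t = h_c / cos θ = 0.14 / 0.8660 = 0.162 mm.

0.162 mm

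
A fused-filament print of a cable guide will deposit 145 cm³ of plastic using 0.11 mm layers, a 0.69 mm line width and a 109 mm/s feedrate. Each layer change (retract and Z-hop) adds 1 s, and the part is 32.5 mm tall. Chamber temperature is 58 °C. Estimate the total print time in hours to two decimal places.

4.95 hours

Extrusion cross-section: 0.11 × 0.69 → 0.0759 mm².
Toolpath length = 145 cm³ / 0.0759 mm² = 145000 / 0.0759 = 1910408.4 mm.
Print-move time = 1910408.4 / 109 = 17526.7 s.
Layers = ⌈32.5/0.11⌉ = 296.
Layer-change overhead = 296 × 1, so 296 s.
Altogether 17526.7 + 296 = 17822.7 s, i.e. 4.95 hours.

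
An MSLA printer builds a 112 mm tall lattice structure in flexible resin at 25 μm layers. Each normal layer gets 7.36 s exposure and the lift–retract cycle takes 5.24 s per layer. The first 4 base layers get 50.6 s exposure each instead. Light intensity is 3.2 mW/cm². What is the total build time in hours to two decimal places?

15.73 hours

Layer count = ceil(112 / 0.025) = 4480.
Bottom layers = 4 × (50.6 + 5.24), so 223.36 s.
Regular layers = 4476 × (7.36 + 5.24), so 56397.6 s.
Total = 223.36 + 56397.6 = 56620.96 s = 15.73 hours.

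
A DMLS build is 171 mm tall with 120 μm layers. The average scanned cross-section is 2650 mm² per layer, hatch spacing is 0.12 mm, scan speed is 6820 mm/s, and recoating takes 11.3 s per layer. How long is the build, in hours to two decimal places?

5.75 hours

Layers = ⌈171/0.12⌉ = 1425.
Scan path per layer: 2650 / 0.12 → 22083.3 mm.
Laser time per layer = 22083.3 / 6820 = 3.238 s.
Layer cycle = 3.238 + 11.3 = 14.538 s.
Build time = 1425 × 14.538 = 20716.65 s = 5.75 hours.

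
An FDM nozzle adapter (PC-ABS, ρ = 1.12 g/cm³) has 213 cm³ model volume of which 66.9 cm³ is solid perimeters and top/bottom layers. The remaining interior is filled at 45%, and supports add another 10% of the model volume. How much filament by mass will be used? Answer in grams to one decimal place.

Infill region = 213 − 66.9, so 146.1 cm³.
Deposited infill: 0.45 × 146.1 → 65.745 cm³.
Support = 0.10 × 213, so 21.3 cm³.
Total printed volume = 66.9 + 65.745 + 21.3, so 153.945 cm³.
Mass = 153.945 × 1.12 = 172.4184 g.

172.4 g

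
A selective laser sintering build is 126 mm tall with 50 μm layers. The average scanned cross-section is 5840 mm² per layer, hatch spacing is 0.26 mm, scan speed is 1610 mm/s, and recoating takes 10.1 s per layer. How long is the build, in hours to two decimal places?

Layers = ⌈126/0.05⌉ = 2520.
Hatch length per layer: 5840 / 0.26 → 22461.5 mm.
Scan time per layer = 22461.5 / 1610, so 13.9512 s.
Per-layer time: 13.9512 + 10.1 → 24.0512 s.
2520 layers × 24.0512 s/layer = 60609.024 s, i.e. 16.84 hours.

16.84 hours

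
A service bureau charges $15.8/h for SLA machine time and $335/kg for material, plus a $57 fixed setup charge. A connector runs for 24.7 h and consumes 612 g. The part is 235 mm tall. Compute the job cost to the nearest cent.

$652.28

Machine-time cost = 15.8 × 24.7, so $390.26.
Material charge = 335 × 612/1000, so $205.02.
Total = 390.26 + 205.02 + 57 = $652.28.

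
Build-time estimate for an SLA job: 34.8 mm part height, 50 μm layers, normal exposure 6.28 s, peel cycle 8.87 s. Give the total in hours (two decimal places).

Number of layers: 34.8 / 0.05 → 696 (rounded up).
Each layer takes = 6.28 + 8.87, so 15.15 s.
Build time: 696 × 15.15 s = 10544.4 s, i.e. 2.93 hours.

2.93 hours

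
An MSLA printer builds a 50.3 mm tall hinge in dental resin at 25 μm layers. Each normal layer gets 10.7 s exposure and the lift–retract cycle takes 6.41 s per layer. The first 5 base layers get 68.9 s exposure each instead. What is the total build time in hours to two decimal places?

Layer count = ceil(50.3 / 0.025) = 2012.
Burn-in layers: 5 × (68.9 + 6.41) → 376.55 s.
Remaining layers = 2007 × (10.7 + 6.41), so 34339.77 s.
Total = 376.55 + 34339.77 = 34716.32 s = 9.64 hours.

9.64 hours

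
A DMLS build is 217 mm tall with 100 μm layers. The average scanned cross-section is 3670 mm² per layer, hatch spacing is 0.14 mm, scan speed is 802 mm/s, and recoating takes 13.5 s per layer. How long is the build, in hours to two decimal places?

27.84 hours

Layers = ⌈217/0.1⌉ = 2170.
Scan path per layer = 3670 / 0.14 = 26214.3 mm.
Laser time per layer: 26214.3 / 802 → 32.6862 s.
Per-layer time = 32.6862 + 13.5, so 46.1862 s.
Build time = 2170 × 46.1862 = 100224.054 s = 27.84 hours.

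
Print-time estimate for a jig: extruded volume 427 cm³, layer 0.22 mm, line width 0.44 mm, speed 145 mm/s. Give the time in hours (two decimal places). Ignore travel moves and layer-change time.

Extrusion cross-section: 0.22 × 0.44 → 0.0968 mm².
Path length: 427000 mm³ / 0.0968 mm² → 4411157 mm.
Time extruding = 4411157 / 145 = 30421.8 s.
30421.8 s = 8.45 hours.

8.45 hours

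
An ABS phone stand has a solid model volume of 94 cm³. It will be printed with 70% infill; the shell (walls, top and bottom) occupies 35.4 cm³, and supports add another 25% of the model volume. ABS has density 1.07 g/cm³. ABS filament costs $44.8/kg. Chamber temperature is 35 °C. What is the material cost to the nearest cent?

Infill region = 94 − 35.4 = 58.6 cm³.
Deposited infill = 0.70 × 58.6, so 41.02 cm³.
Support = 0.25 × 94, so 23.5 cm³.
Total printed volume: 35.4 + 41.02 + 23.5 → 99.92 cm³.
Mass: 99.92 × 1.07 → 106.9144 g.
Cost = 106.9144 g / 1000 × $44.8/kg = $4.79.

$4.79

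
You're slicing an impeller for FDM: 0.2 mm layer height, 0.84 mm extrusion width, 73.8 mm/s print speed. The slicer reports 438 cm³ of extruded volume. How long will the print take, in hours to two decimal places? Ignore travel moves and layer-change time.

9.81 hours

Line area = 0.2 × 0.84, so 0.168 mm².
Total extruded path = 438000/0.168 = 2607142.9 mm.
Print-move time = 2607142.9 / 73.8 = 35327.1 s.
In the requested units: 35327.1 s = 9.81 hours.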